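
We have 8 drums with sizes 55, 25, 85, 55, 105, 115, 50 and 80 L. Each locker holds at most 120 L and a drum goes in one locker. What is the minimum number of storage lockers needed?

6

Total = 115 + 105 + 85 + 80 + 55 + 55 + 50 + 25 = 570 L.
Lower bound: ⌈570/120⌉ = 5 storage lockers.
A packing using 6 storage lockers:
  locker 1: 115 = 115
  locker 2: 105 = 105
  locker 3: 85 + 25 = 110
  locker 4: 80 = 80
  locker 5: 55 + 55 = 110
  locker 6: 50 = 50
No arrangement into 5 storage lockers stays within capacity, so 6 is optimal.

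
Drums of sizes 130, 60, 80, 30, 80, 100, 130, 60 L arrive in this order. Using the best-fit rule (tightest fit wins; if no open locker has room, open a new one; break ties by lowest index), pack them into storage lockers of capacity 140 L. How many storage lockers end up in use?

6

  130 → locker 1 (new)  [load 130/140]
  60 → locker 2 (new)  [load 60/140]
  80 → locker 2  [load 140/140]
  30 → locker 3 (new)  [load 30/140]
  80 → locker 3  [load 110/140]
  100 → locker 4 (new)  [load 100/140]
  130 → locker 5 (new)  [load 130/140]
  60 → locker 6 (new)  [load 60/140]
6 storage lockers opened.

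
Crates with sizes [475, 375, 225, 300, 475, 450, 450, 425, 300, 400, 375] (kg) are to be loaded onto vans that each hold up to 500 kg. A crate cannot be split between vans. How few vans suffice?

Total = 475 + 475 + 450 + 450 + 425 + 400 + 375 + 375 + 300 + 300 + 225 = 4250 kg.
Lower bound: ⌈4250/500⌉ = 9 vans.
Also, 10 crates each exceed 250 kg, and no two of those can share a van, so at least 10 vans are needed.
A packing using 11 vans:
  van 1: 475 = 475
  van 2: 475 = 475
  van 3: 450 = 450
  van 4: 450 = 450
  van 5: 425 = 425
  van 6: 400 = 400
  van 7: 375 = 375
  van 8: 375 = 375
  van 9: 300 = 300
  van 10: 300 = 300
  van 11: 225 = 225
No arrangement into 10 vans stays within capacity, so 11 is optimal.

11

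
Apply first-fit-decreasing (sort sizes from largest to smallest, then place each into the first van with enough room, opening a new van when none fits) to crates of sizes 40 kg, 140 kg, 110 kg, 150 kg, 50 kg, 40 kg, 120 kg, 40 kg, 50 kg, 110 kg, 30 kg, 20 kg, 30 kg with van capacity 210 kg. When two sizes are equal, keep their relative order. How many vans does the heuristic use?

5

Sorted descending: 150, 140, 120, 110, 110, 50, 50, 40, 40, 40, 30, 30, 20.
  150 → van 1 (new)  [load 150/210]
  140 → van 2 (new)  [load 140/210]
  120 → van 3 (new)  [load 120/210]
  110 → van 4 (new)  [load 110/210]
  110 → van 5 (new)  [load 110/210]
  50 → van 1  [load 200/210]
  50 → van 2  [load 190/210]
  40 → van 3  [load 160/210]
  40 → van 3  [load 200/210]
  40 → van 4  [load 150/210]
  30 → van 4  [load 180/210]
  30 → van 4  [load 210/210]
  20 → van 2  [load 210/210]
5 vans opened.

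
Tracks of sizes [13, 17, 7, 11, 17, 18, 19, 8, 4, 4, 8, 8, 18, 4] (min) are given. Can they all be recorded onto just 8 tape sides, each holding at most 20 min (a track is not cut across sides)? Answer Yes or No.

Total = 156 min; ⌈156/20⌉ = 8.
The bound of 8 does not rule out 8, but exhaustive search shows no assignment into 8 tape sides of capacity 20 min exists — the minimum is 9.

No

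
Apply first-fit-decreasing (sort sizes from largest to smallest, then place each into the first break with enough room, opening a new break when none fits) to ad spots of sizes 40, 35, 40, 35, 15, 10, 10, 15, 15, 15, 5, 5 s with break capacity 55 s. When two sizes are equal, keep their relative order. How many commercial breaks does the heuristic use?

5

Sorted descending: 40, 40, 35, 35, 15, 15, 15, 15, 10, 10, 5, 5.
  40 → break 1 (new)  [load 40/55]
  40 → break 2 (new)  [load 40/55]
  35 → break 3 (new)  [load 35/55]
  35 → break 4 (new)  [load 35/55]
  15 → break 1  [load 55/55]
  15 → break 2  [load 55/55]
  15 → break 3  [load 50/55]
  15 → break 4  [load 50/55]
  10 → break 5 (new)  [load 10/55]
  10 → break 5  [load 20/55]
  5 → break 3  [load 55/55]
  5 → break 4  [load 55/55]
5 commercial breaks opened.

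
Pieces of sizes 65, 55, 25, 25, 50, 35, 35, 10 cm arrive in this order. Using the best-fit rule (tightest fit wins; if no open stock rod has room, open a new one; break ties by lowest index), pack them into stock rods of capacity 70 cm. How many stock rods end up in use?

  65 → stock rod 1 (new)  [load 65/70]
  55 → stock rod 2 (new)  [load 55/70]
  25 → stock rod 3 (new)  [load 25/70]
  25 → stock rod 3  [load 50/70]
  50 → stock rod 4 (new)  [load 50/70]
  35 → stock rod 5 (new)  [load 35/70]
  35 → stock rod 5  [load 70/70]
  10 → stock rod 2  [load 65/70]
5 stock rods opened.

5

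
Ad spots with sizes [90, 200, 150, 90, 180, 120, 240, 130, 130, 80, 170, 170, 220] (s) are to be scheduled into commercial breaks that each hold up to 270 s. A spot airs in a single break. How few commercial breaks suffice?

Total = 240 + 220 + 200 + 180 + 170 + 170 + 150 + 130 + 130 + 120 + 90 + 90 + 80 = 1970 s.
Lower bound: ⌈1970/270⌉ = 8 commercial breaks.
A packing using 8 commercial breaks:
  break 1: 240 = 240
  break 2: 220 = 220
  break 3: 200 = 200
  break 4: 180 + 90 = 270
  break 5: 170 + 90 = 260
  break 6: 170 + 80 = 250
  break 7: 150 + 120 = 270
  break 8: 130 + 130 = 260
This matches the lower bound, so 8 is optimal.

8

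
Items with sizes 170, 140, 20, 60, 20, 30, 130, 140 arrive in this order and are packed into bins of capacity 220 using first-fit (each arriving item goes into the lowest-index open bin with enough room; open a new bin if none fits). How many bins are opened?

4

  170 → bin 1 (new)  [load 170/220]
  140 → bin 2 (new)  [load 140/220]
  20 → bin 1  [load 190/220]
  60 → bin 2  [load 200/220]
  20 → bin 1  [load 210/220]
  30 → bin 3 (new)  [load 30/220]
  130 → bin 3  [load 160/220]
  140 → bin 4 (new)  [load 140/220]
4 bins opened.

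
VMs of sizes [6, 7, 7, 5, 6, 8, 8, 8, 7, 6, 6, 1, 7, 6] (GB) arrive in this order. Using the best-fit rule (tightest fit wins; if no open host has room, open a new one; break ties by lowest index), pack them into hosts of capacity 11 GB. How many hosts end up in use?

12

  6 → host 1 (new)  [load 6/11]
  7 → host 2 (new)  [load 7/11]
  7 → host 3 (new)  [load 7/11]
  5 → host 1  [load 11/11]
  6 → host 4 (new)  [load 6/11]
  8 → host 5 (new)  [load 8/11]
  8 → host 6 (new)  [load 8/11]
  8 → host 7 (new)  [load 8/11]
  7 → host 8 (new)  [load 7/11]
  6 → host 9 (new)  [load 6/11]
  6 → host 10 (new)  [load 6/11]
  1 → host 5  [load 9/11]
  7 → host 11 (new)  [load 7/11]
  6 → host 12 (new)  [load 6/11]
12 hosts opened.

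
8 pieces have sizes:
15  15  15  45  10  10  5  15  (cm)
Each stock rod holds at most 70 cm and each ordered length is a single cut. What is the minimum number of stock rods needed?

2

Total = 45 + 15 + 15 + 15 + 15 + 10 + 10 + 5 = 130 cm.
Lower bound: ⌈130/70⌉ = 2 stock rods.
A packing using 2 stock rods:
  stock rod 1: 45 + 15 + 10 = 70
  stock rod 2: 15 + 15 + 15 + 10 + 5 = 60
This matches the lower bound, so 2 is optimal.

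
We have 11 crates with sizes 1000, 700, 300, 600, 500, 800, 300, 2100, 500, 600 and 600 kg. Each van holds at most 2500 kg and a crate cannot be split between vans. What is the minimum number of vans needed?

Total = 2100 + 1000 + 800 + 700 + 600 + 600 + 600 + 500 + 500 + 300 + 300 = 8000 kg.
Lower bound: ⌈8000/2500⌉ = 4 vans.
A packing using 4 vans:
  van 1: 2100 + 300 = 2400
  van 2: 1000 + 800 + 700 = 2500
  van 3: 600 + 600 + 600 + 500 = 2300
  van 4: 500 + 300 = 800
This matches the lower bound, so 4 is optimal.

4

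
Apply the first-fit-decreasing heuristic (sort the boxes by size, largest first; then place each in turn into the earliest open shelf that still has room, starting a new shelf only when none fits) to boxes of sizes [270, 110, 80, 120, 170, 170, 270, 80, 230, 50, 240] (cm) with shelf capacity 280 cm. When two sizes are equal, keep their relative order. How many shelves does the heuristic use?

7

Sorted descending: 270, 270, 240, 230, 170, 170, 120, 110, 80, 80, 50.
  270 → shelf 1 (new)  [load 270/280]
  270 → shelf 2 (new)  [load 270/280]
  240 → shelf 3 (new)  [load 240/280]
  230 → shelf 4 (new)  [load 230/280]
  170 → shelf 5 (new)  [load 170/280]
  170 → shelf 6 (new)  [load 170/280]
  120 → shelf 7 (new)  [load 120/280]
  110 → shelf 5  [load 280/280]
  80 → shelf 6  [load 250/280]
  80 → shelf 7  [load 200/280]
  50 → shelf 4  [load 280/280]
7 shelves opened.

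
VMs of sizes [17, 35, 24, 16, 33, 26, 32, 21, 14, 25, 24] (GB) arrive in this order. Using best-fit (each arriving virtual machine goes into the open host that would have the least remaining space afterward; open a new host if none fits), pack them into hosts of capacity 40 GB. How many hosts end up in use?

8

  17 → host 1 (new)  [load 17/40]
  35 → host 2 (new)  [load 35/40]
  24 → host 3 (new)  [load 24/40]
  16 → host 3  [load 40/40]
  33 → host 4 (new)  [load 33/40]
  26 → host 5 (new)  [load 26/40]
  32 → host 6 (new)  [load 32/40]
  21 → host 1  [load 38/40]
  14 → host 5  [load 40/40]
  25 → host 7 (new)  [load 25/40]
  24 → host 8 (new)  [load 24/40]
8 hosts opened.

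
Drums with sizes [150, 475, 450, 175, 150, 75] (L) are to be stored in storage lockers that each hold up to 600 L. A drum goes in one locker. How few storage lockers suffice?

3

Total = 475 + 450 + 175 + 150 + 150 + 75 = 1475 L.
Lower bound: ⌈1475/600⌉ = 3 storage lockers.
A packing using 3 storage lockers:
  locker 1: 475 + 75 = 550
  locker 2: 450 + 150 = 600
  locker 3: 175 + 150 = 325
This matches the lower bound, so 3 is optimal.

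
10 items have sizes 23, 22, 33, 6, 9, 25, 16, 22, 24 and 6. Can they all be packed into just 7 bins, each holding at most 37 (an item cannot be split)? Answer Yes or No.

Yes

A valid assignment using 7 bins:
  bin 1: 33 = 33
  bin 2: 25 + 9 = 34
  bin 3: 24 + 6 + 6 = 36
  bin 4: 23 = 23
  bin 5: 22 = 22
  bin 6: 22 = 22
  bin 7: 16 = 16
Every load is within 37, so 7 bins suffice.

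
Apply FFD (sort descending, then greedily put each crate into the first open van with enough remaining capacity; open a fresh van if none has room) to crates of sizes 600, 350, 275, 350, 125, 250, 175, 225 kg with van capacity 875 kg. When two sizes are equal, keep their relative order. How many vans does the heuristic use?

3

Sorted descending: 600, 350, 350, 275, 250, 225, 175, 125.
  600 → van 1 (new)  [load 600/875]
  350 → van 2 (new)  [load 350/875]
  350 → van 2  [load 700/875]
  275 → van 1  [load 875/875]
  250 → van 3 (new)  [load 250/875]
  225 → van 3  [load 475/875]
  175 → van 2  [load 875/875]
  125 → van 3  [load 600/875]
3 vans opened.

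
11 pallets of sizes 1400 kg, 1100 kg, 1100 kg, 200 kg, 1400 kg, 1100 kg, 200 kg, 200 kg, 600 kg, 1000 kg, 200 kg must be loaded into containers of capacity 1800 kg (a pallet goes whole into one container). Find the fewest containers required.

6

Total = 1400 + 1400 + 1100 + 1100 + 1100 + 1000 + 600 + 200 + 200 + 200 + 200 = 8500 kg.
Lower bound: ⌈8500/1800⌉ = 5 containers.
Also, 6 pallets each exceed 900 kg, and no two of those can share a container, so at least 6 containers are needed.
A packing using 6 containers:
  container 1: 1400 + 200 + 200 = 1800
  container 2: 1400 + 200 + 200 = 1800
  container 3: 1100 + 600 = 1700
  container 4: 1100 = 1100
  container 5: 1100 = 1100
  container 6: 1000 = 1000
This matches the lower bound, so 6 is optimal.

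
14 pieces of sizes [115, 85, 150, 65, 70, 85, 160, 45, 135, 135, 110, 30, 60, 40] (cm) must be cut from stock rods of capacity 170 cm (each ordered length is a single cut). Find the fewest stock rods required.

9

Total = 160 + 150 + 135 + 135 + 115 + 110 + 85 + 85 + 70 + 65 + 60 + 45 + 40 + 30 = 1285 cm.
Lower bound: ⌈1285/170⌉ = 8 stock rods.
A packing using 9 stock rods:
  stock rod 1: 160 = 160
  stock rod 2: 150 = 150
  stock rod 3: 135 + 30 = 165
  stock rod 4: 135 = 135
  stock rod 5: 115 + 45 = 160
  stock rod 6: 110 + 60 = 170
  stock rod 7: 85 + 85 = 170
  stock rod 8: 70 + 65 = 135
  stock rod 9: 40 = 40
No arrangement into 8 stock rods stays within capacity, so 9 is optimal.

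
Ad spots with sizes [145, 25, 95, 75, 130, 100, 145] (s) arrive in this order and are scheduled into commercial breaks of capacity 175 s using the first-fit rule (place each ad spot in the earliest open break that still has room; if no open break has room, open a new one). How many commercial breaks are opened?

5

  145 → break 1 (new)  [load 145/175]
  25 → break 1  [load 170/175]
  95 → break 2 (new)  [load 95/175]
  75 → break 2  [load 170/175]
  130 → break 3 (new)  [load 130/175]
  100 → break 4 (new)  [load 100/175]
  145 → break 5 (new)  [load 145/175]
5 commercial breaks opened.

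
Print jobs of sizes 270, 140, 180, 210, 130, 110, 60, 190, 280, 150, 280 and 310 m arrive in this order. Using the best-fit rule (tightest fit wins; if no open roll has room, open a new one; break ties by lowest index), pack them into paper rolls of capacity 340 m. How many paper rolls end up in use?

8

  270 → roll 1 (new)  [load 270/340]
  140 → roll 2 (new)  [load 140/340]
  180 → roll 2  [load 320/340]
  210 → roll 3 (new)  [load 210/340]
  130 → roll 3  [load 340/340]
  110 → roll 4 (new)  [load 110/340]
  60 → roll 1  [load 330/340]
  190 → roll 4  [load 300/340]
  280 → roll 5 (new)  [load 280/340]
  150 → roll 6 (new)  [load 150/340]
  280 → roll 7 (new)  [load 280/340]
  310 → roll 8 (new)  [load 310/340]
8 paper rolls opened.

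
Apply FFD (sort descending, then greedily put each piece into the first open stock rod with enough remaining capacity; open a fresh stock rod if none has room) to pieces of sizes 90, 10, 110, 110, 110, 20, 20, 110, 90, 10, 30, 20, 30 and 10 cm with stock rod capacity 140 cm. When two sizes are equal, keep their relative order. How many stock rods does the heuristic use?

6

Sorted descending: 110, 110, 110, 110, 90, 90, 30, 30, 20, 20, 20, 10, 10, 10.
  110 → stock rod 1 (new)  [load 110/140]
  110 → stock rod 2 (new)  [load 110/140]
  110 → stock rod 3 (new)  [load 110/140]
  110 → stock rod 4 (new)  [load 110/140]
  90 → stock rod 5 (new)  [load 90/140]
  90 → stock rod 6 (new)  [load 90/140]
  30 → stock rod 1  [load 140/140]
  30 → stock rod 2  [load 140/140]
  20 → stock rod 3  [load 130/140]
  20 → stock rod 4  [load 130/140]
  20 → stock rod 5  [load 110/140]
  10 → stock rod 3  [load 140/140]
  10 → stock rod 4  [load 140/140]
  10 → stock rod 5  [load 120/140]
6 stock rods opened.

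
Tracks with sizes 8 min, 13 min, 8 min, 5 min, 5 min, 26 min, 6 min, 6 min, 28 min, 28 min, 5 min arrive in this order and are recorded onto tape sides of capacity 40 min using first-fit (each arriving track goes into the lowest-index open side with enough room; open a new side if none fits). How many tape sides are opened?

  8 → side 1 (new)  [load 8/40]
  13 → side 1  [load 21/40]
  8 → side 1  [load 29/40]
  5 → side 1  [load 34/40]
  5 → side 1  [load 39/40]
  26 → side 2 (new)  [load 26/40]
  6 → side 2  [load 32/40]
  6 → side 2  [load 38/40]
  28 → side 3 (new)  [load 28/40]
  28 → side 4 (new)  [load 28/40]
  5 → side 3  [load 33/40]
4 tape sides opened.

4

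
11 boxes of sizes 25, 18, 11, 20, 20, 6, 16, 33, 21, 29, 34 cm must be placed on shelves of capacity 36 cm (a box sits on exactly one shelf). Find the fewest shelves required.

Total = 34 + 33 + 29 + 25 + 21 + 20 + 20 + 18 + 16 + 11 + 6 = 233 cm.
Lower bound: ⌈233/36⌉ = 7 shelves.
A packing using 8 shelves:
  shelf 1: 34 = 34
  shelf 2: 33 = 33
  shelf 3: 29 + 6 = 35
  shelf 4: 25 + 11 = 36
  shelf 5: 21 = 21
  shelf 6: 20 + 16 = 36
  shelf 7: 20 = 20
  shelf 8: 18 = 18
No arrangement into 7 shelves stays within capacity, so 8 is optimal.

8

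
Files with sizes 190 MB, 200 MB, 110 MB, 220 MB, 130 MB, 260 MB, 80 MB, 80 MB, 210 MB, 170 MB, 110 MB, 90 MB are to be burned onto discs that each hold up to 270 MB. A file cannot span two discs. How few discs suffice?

Total = 260 + 220 + 210 + 200 + 190 + 170 + 130 + 110 + 110 + 90 + 80 + 80 = 1850 MB.
Lower bound: ⌈1850/270⌉ = 7 discs.
A packing using 8 discs:
  disc 1: 260 = 260
  disc 2: 220 = 220
  disc 3: 210 = 210
  disc 4: 200 = 200
  disc 5: 190 + 80 = 270
  disc 6: 170 + 90 = 260
  disc 7: 130 + 110 = 240
  disc 8: 110 + 80 = 190
No arrangement into 7 discs stays within capacity, so 8 is optimal.

8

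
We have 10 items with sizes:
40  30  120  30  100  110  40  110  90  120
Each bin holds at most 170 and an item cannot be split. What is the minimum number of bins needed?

6

Total = 120 + 120 + 110 + 110 + 100 + 90 + 40 + 40 + 30 + 30 = 790.
Lower bound: ⌈790/170⌉ = 5 bins.
Also, 6 items each exceed 85, and no two of those can share a bin, so at least 6 bins are needed.
A packing using 6 bins:
  bin 1: 120 + 40 = 160
  bin 2: 120 + 40 = 160
  bin 3: 110 + 30 + 30 = 170
  bin 4: 110 = 110
  bin 5: 100 = 100
  bin 6: 90 = 90
This matches the lower bound, so 6 is optimal.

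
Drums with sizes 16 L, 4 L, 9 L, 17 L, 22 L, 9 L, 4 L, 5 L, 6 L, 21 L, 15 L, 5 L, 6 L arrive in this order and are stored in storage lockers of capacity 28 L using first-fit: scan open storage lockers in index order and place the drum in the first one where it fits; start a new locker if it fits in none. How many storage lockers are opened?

  16 → locker 1 (new)  [load 16/28]
  4 → locker 1  [load 20/28]
  9 → locker 2 (new)  [load 9/28]
  17 → locker 2  [load 26/28]
  22 → locker 3 (new)  [load 22/28]
  9 → locker 4 (new)  [load 9/28]
  4 → locker 1  [load 24/28]
  5 → locker 3  [load 27/28]
  6 → locker 4  [load 15/28]
  21 → locker 5 (new)  [load 21/28]
  15 → locker 6 (new)  [load 15/28]
  5 → locker 4  [load 20/28]
  6 → locker 4  [load 26/28]
6 storage lockers opened.

6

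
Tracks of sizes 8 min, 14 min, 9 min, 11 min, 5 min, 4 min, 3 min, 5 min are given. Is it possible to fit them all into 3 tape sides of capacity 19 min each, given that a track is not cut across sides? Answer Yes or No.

Total = 59 min; ⌈59/19⌉ = 4.
At least 4 tape sides are required, but only 3 are allowed.

No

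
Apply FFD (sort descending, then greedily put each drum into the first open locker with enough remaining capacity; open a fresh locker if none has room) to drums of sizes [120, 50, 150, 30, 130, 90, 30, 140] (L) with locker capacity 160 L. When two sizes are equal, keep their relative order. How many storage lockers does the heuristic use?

5

Sorted descending: 150, 140, 130, 120, 90, 50, 30, 30.
  150 → locker 1 (new)  [load 150/160]
  140 → locker 2 (new)  [load 140/160]
  130 → locker 3 (new)  [load 130/160]
  120 → locker 4 (new)  [load 120/160]
  90 → locker 5 (new)  [load 90/160]
  50 → locker 5  [load 140/160]
  30 → locker 3  [load 160/160]
  30 → locker 4  [load 150/160]
5 storage lockers opened.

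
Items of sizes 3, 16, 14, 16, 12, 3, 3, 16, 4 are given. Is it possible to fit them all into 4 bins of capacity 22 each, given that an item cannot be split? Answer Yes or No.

Total = 87; ⌈87/22⌉ = 4.
5 items each exceed half the capacity and cannot share a bin, forcing at least 5 bins.
At least 5 bins are required, but only 4 are allowed.

No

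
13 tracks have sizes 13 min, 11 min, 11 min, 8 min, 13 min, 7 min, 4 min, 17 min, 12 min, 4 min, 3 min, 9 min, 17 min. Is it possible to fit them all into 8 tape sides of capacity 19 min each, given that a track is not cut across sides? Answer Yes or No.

Yes

A valid assignment using 8 tape sides:
  side 1: 17 = 17
  side 2: 17 = 17
  side 3: 13 + 4 = 17
  side 4: 13 + 4 = 17
  side 5: 12 + 7 = 19
  side 6: 11 + 8 = 19
  side 7: 11 + 3 = 14
  side 8: 9 = 9
Every load is within 19 min, so 8 tape sides suffice.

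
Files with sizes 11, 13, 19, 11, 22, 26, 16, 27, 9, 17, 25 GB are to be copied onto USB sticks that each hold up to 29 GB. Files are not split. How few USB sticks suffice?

8

Total = 27 + 26 + 25 + 22 + 19 + 17 + 16 + 13 + 11 + 11 + 9 = 196 GB.
Lower bound: ⌈196/29⌉ = 7 USB sticks.
A packing using 8 USB sticks:
  USB stick 1: 27 = 27
  USB stick 2: 26 = 26
  USB stick 3: 25 = 25
  USB stick 4: 22 = 22
  USB stick 5: 19 + 9 = 28
  USB stick 6: 17 + 11 = 28
  USB stick 7: 16 + 13 = 29
  USB stick 8: 11 = 11
No arrangement into 7 USB sticks stays within capacity, so 8 is optimal.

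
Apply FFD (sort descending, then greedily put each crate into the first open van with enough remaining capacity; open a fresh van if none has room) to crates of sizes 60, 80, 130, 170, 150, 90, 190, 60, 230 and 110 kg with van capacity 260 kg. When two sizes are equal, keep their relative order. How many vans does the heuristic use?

6

Sorted descending: 230, 190, 170, 150, 130, 110, 90, 80, 60, 60.
  230 → van 1 (new)  [load 230/260]
  190 → van 2 (new)  [load 190/260]
  170 → van 3 (new)  [load 170/260]
  150 → van 4 (new)  [load 150/260]
  130 → van 5 (new)  [load 130/260]
  110 → van 4  [load 260/260]
  90 → van 3  [load 260/260]
  80 → van 5  [load 210/260]
  60 → van 2  [load 250/260]
  60 → van 6 (new)  [load 60/260]
6 vans opened.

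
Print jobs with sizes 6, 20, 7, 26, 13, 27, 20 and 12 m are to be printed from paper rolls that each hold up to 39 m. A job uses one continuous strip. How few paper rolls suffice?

Total = 27 + 26 + 20 + 20 + 13 + 12 + 7 + 6 = 131 m.
Lower bound: ⌈131/39⌉ = 4 paper rolls.
A packing using 4 paper rolls:
  roll 1: 27 + 12 = 39
  roll 2: 26 + 13 = 39
  roll 3: 20 + 7 + 6 = 33
  roll 4: 20 = 20
This matches the lower bound, so 4 is optimal.

4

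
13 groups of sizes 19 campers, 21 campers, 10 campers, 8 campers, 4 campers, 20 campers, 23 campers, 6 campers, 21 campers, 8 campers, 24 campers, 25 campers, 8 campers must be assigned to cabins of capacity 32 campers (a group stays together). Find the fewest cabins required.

Total = 25 + 24 + 23 + 21 + 21 + 20 + 19 + 10 + 8 + 8 + 8 + 6 + 4 = 197 campers.
Lower bound: ⌈197/32⌉ = 7 cabins.
A packing using 7 cabins:
  cabin 1: 25 + 6 = 31
  cabin 2: 24 + 8 = 32
  cabin 3: 23 + 8 = 31
  cabin 4: 21 + 10 = 31
  cabin 5: 21 + 8 = 29
  cabin 6: 20 + 4 = 24
  cabin 7: 19 = 19
This matches the lower bound, so 7 is optimal.

7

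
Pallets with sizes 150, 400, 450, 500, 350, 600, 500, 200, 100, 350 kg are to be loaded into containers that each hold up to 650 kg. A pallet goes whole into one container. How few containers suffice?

Total = 600 + 500 + 500 + 450 + 400 + 350 + 350 + 200 + 150 + 100 = 3600 kg.
Lower bound: ⌈3600/650⌉ = 6 containers.
Also, 7 pallets each exceed 325 kg, and no two of those can share a container, so at least 7 containers are needed.
A packing using 7 containers:
  container 1: 600 = 600
  container 2: 500 + 150 = 650
  container 3: 500 + 100 = 600
  container 4: 450 + 200 = 650
  container 5: 400 = 400
  container 6: 350 = 350
  container 7: 350 = 350
This matches the lower bound, so 7 is optimal.

7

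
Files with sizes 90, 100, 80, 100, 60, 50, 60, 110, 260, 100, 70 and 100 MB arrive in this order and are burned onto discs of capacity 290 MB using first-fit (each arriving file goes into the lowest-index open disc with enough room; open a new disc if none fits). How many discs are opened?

5

  90 → disc 1 (new)  [load 90/290]
  100 → disc 1  [load 190/290]
  80 → disc 1  [load 270/290]
  100 → disc 2 (new)  [load 100/290]
  60 → disc 2  [load 160/290]
  50 → disc 2  [load 210/290]
  60 → disc 2  [load 270/290]
  110 → disc 3 (new)  [load 110/290]
  260 → disc 4 (new)  [load 260/290]
  100 → disc 3  [load 210/290]
  70 → disc 3  [load 280/290]
  100 → disc 5 (new)  [load 100/290]
5 discs opened.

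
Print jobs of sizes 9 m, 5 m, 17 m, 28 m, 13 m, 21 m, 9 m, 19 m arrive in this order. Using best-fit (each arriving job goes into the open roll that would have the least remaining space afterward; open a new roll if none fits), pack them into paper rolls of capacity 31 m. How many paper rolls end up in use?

  9 → roll 1 (new)  [load 9/31]
  5 → roll 1  [load 14/31]
  17 → roll 1  [load 31/31]
  28 → roll 2 (new)  [load 28/31]
  13 → roll 3 (new)  [load 13/31]
  21 → roll 4 (new)  [load 21/31]
  9 → roll 4  [load 30/31]
  19 → roll 5 (new)  [load 19/31]
5 paper rolls opened.

5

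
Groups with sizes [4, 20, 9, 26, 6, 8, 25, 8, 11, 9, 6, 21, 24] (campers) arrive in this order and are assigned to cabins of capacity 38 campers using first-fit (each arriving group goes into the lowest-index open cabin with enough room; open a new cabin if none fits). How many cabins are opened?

6

  4 → cabin 1 (new)  [load 4/38]
  20 → cabin 1  [load 24/38]
  9 → cabin 1  [load 33/38]
  26 → cabin 2 (new)  [load 26/38]
  6 → cabin 2  [load 32/38]
  8 → cabin 3 (new)  [load 8/38]
  25 → cabin 3  [load 33/38]
  8 → cabin 4 (new)  [load 8/38]
  11 → cabin 4  [load 19/38]
  9 → cabin 4  [load 28/38]
  6 → cabin 2  [load 38/38]
  21 → cabin 5 (new)  [load 21/38]
  24 → cabin 6 (new)  [load 24/38]
6 cabins opened.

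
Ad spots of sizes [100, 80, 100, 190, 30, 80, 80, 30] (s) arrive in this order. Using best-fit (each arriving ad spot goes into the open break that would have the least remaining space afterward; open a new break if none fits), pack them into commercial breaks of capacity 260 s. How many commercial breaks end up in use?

3

  100 → break 1 (new)  [load 100/260]
  80 → break 1  [load 180/260]
  100 → break 2 (new)  [load 100/260]
  190 → break 3 (new)  [load 190/260]
  30 → break 3  [load 220/260]
  80 → break 1  [load 260/260]
  80 → break 2  [load 180/260]
  30 → break 3  [load 250/260]
3 commercial breaks opened.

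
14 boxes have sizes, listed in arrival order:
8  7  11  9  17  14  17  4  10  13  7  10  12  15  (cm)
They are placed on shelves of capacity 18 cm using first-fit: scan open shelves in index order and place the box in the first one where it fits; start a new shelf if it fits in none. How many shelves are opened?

11

  8 → shelf 1 (new)  [load 8/18]
  7 → shelf 1  [load 15/18]
  11 → shelf 2 (new)  [load 11/18]
  9 → shelf 3 (new)  [load 9/18]
  17 → shelf 4 (new)  [load 17/18]
  14 → shelf 5 (new)  [load 14/18]
  17 → shelf 6 (new)  [load 17/18]
  4 → shelf 2  [load 15/18]
  10 → shelf 7 (new)  [load 10/18]
  13 → shelf 8 (new)  [load 13/18]
  7 → shelf 3  [load 16/18]
  10 → shelf 9 (new)  [load 10/18]
  12 → shelf 10 (new)  [load 12/18]
  15 → shelf 11 (new)  [load 15/18]
11 shelves opened.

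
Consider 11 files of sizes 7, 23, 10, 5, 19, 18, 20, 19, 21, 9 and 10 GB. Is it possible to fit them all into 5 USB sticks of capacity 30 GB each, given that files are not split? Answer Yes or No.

Total = 161 GB; ⌈161/30⌉ = 6.
At least 6 USB sticks are required, but only 5 are allowed.

No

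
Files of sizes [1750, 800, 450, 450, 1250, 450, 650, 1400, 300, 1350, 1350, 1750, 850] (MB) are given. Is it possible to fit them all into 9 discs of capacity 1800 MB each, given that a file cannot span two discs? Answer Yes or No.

Yes

A valid assignment using 8 discs:
  disc 1: 1750 = 1750
  disc 2: 1750 = 1750
  disc 3: 1400 + 300 = 1700
  disc 4: 1350 + 450 = 1800
  disc 5: 1350 + 450 = 1800
  disc 6: 1250 + 450 = 1700
  disc 7: 850 + 800 = 1650
  disc 8: 650 = 650
That uses only 8 ≤ 9, so 9 discs are enough.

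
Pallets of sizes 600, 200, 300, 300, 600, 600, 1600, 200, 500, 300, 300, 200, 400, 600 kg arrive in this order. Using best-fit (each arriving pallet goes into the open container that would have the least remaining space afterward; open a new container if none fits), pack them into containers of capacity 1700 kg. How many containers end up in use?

5

  600 → container 1 (new)  [load 600/1700]
  200 → container 1  [load 800/1700]
  300 → container 1  [load 1100/1700]
  300 → container 1  [load 1400/1700]
  600 → container 2 (new)  [load 600/1700]
  600 → container 2  [load 1200/1700]
  1600 → container 3 (new)  [load 1600/1700]
  200 → container 1  [load 1600/1700]
  500 → container 2  [load 1700/1700]
  300 → container 4 (new)  [load 300/1700]
  300 → container 4  [load 600/1700]
  200 → container 4  [load 800/1700]
  400 → container 4  [load 1200/1700]
  600 → container 5 (new)  [load 600/1700]
5 containers opened.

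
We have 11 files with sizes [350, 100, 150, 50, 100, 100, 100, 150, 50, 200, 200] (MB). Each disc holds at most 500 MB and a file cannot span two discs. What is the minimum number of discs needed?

Total = 350 + 200 + 200 + 150 + 150 + 100 + 100 + 100 + 100 + 50 + 50 = 1550 MB.
Lower bound: ⌈1550/500⌉ = 4 discs.
A packing using 4 discs:
  disc 1: 350 + 150 = 500
  disc 2: 200 + 200 + 100 = 500
  disc 3: 150 + 100 + 100 + 100 + 50 = 500
  disc 4: 50 = 50
This matches the lower bound, so 4 is optimal.

4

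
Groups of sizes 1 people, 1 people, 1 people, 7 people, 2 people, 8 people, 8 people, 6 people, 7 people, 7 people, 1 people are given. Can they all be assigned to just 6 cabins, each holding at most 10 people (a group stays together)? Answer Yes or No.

A valid assignment using 6 cabins:
  cabin 1: 8 + 2 = 10
  cabin 2: 8 + 1 + 1 = 10
  cabin 3: 7 + 1 + 1 = 9
  cabin 4: 7 = 7
  cabin 5: 7 = 7
  cabin 6: 6 = 6
Every load is within 10 people, so 6 cabins suffice.

Yes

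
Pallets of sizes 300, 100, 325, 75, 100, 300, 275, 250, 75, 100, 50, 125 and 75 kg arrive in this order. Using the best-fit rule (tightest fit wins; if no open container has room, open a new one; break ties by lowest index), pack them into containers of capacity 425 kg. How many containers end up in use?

6

  300 → container 1 (new)  [load 300/425]
  100 → container 1  [load 400/425]
  325 → container 2 (new)  [load 325/425]
  75 → container 2  [load 400/425]
  100 → container 3 (new)  [load 100/425]
  300 → container 3  [load 400/425]
  275 → container 4 (new)  [load 275/425]
  250 → container 5 (new)  [load 250/425]
  75 → container 4  [load 350/425]
  100 → container 5  [load 350/425]
  50 → container 4  [load 400/425]
  125 → container 6 (new)  [load 125/425]
  75 → container 5  [load 425/425]
6 containers opened.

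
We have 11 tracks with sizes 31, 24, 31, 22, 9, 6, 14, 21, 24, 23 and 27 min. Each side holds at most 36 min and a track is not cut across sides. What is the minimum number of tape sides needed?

Total = 31 + 31 + 27 + 24 + 24 + 23 + 22 + 21 + 14 + 9 + 6 = 232 min.
Lower bound: ⌈232/36⌉ = 7 tape sides.
Also, 8 tracks each exceed 18 min, and no two of those can share a side, so at least 8 tape sides are needed.
A packing using 8 tape sides:
  side 1: 31 = 31
  side 2: 31 = 31
  side 3: 27 + 9 = 36
  side 4: 24 + 6 = 30
  side 5: 24 = 24
  side 6: 23 = 23
  side 7: 22 + 14 = 36
  side 8: 21 = 21
This matches the lower bound, so 8 is optimal.

8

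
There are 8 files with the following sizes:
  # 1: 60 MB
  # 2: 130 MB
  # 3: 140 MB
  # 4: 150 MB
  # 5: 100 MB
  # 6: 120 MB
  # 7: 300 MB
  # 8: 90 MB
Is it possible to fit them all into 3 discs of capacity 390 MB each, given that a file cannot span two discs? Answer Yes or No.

Yes

A valid assignment using 3 discs:
  disc 1: 300 + 90 = 390
  disc 2: 150 + 140 + 100 = 390
  disc 3: 130 + 120 + 60 = 310
Every load is within 390 MB, so 3 discs suffice.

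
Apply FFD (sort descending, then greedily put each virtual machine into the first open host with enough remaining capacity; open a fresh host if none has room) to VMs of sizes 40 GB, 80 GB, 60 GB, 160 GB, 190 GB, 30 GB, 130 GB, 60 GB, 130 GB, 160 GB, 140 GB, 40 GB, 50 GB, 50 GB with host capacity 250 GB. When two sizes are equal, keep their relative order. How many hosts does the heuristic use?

6

Sorted descending: 190, 160, 160, 140, 130, 130, 80, 60, 60, 50, 50, 40, 40, 30.
  190 → host 1 (new)  [load 190/250]
  160 → host 2 (new)  [load 160/250]
  160 → host 3 (new)  [load 160/250]
  140 → host 4 (new)  [load 140/250]
  130 → host 5 (new)  [load 130/250]
  130 → host 6 (new)  [load 130/250]
  80 → host 2  [load 240/250]
  60 → host 1  [load 250/250]
  60 → host 3  [load 220/250]
  50 → host 4  [load 190/250]
  50 → host 4  [load 240/250]
  40 → host 5  [load 170/250]
  40 → host 5  [load 210/250]
  30 → host 3  [load 250/250]
6 hosts opened.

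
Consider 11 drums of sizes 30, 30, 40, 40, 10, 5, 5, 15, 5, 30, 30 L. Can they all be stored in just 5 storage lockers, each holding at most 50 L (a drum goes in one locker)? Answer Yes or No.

Total = 240 L; ⌈240/50⌉ = 5.
6 drums each exceed half the capacity and cannot share a locker, forcing at least 6 storage lockers.
At least 6 storage lockers are required, but only 5 are allowed.

No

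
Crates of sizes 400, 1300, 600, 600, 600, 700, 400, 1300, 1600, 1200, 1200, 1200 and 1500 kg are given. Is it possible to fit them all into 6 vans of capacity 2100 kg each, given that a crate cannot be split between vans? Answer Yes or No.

Total = 12600 kg; ⌈12600/2100⌉ = 6.
7 crates each exceed half the capacity and cannot share a van, forcing at least 7 vans.
At least 7 vans are required, but only 6 are allowed.

No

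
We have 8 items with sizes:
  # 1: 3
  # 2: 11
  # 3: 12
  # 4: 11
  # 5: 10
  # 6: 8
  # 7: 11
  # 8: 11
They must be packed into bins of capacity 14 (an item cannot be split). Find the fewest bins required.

7

Total = 12 + 11 + 11 + 11 + 11 + 10 + 8 + 3 = 77.
Lower bound: ⌈77/14⌉ = 6 bins.
Also, 7 items each exceed 7, and no two of those can share a bin, so at least 7 bins are needed.
A packing using 7 bins:
  bin 1: 12 = 12
  bin 2: 11 + 3 = 14
  bin 3: 11 = 11
  bin 4: 11 = 11
  bin 5: 11 = 11
  bin 6: 10 = 10
  bin 7: 8 = 8
This matches the lower bound, so 7 is optimal.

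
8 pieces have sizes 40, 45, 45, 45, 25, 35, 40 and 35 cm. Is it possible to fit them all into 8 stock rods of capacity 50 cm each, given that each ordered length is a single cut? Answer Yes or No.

Yes

A valid assignment using 8 stock rods:
  stock rod 1: 45 = 45
  stock rod 2: 45 = 45
  stock rod 3: 45 = 45
  stock rod 4: 40 = 40
  stock rod 5: 40 = 40
  stock rod 6: 35 = 35
  stock rod 7: 35 = 35
  stock rod 8: 25 = 25
Every load is within 50 cm, so 8 stock rods suffice.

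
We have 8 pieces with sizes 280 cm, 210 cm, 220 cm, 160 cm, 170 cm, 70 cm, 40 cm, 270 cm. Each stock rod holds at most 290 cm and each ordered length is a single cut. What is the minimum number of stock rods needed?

6

Total = 280 + 270 + 220 + 210 + 170 + 160 + 70 + 40 = 1420 cm.
Lower bound: ⌈1420/290⌉ = 5 stock rods.
Also, 6 pieces each exceed 145 cm, and no two of those can share a stock rod, so at least 6 stock rods are needed.
A packing using 6 stock rods:
  stock rod 1: 280 = 280
  stock rod 2: 270 = 270
  stock rod 3: 220 + 70 = 290
  stock rod 4: 210 + 40 = 250
  stock rod 5: 170 = 170
  stock rod 6: 160 = 160
This matches the lower bound, so 6 is optimal.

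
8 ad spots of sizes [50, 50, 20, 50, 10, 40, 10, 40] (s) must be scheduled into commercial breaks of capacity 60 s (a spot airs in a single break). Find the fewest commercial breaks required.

Total = 50 + 50 + 50 + 40 + 40 + 20 + 10 + 10 = 270 s.
Lower bound: ⌈270/60⌉ = 5 commercial breaks.
A packing using 5 commercial breaks:
  break 1: 50 + 10 = 60
  break 2: 50 + 10 = 60
  break 3: 50 = 50
  break 4: 40 + 20 = 60
  break 5: 40 = 40
This matches the lower bound, so 5 is optimal.

5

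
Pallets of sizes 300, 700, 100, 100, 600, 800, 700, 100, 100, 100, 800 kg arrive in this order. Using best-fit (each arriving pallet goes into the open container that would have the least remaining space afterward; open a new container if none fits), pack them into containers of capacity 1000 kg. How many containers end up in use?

5

  300 → container 1 (new)  [load 300/1000]
  700 → container 1  [load 1000/1000]
  100 → container 2 (new)  [load 100/1000]
  100 → container 2  [load 200/1000]
  600 → container 2  [load 800/1000]
  800 → container 3 (new)  [load 800/1000]
  700 → container 4 (new)  [load 700/1000]
  100 → container 2  [load 900/1000]
  100 → container 2  [load 1000/1000]
  100 → container 3  [load 900/1000]
  800 → container 5 (new)  [load 800/1000]
5 containers opened.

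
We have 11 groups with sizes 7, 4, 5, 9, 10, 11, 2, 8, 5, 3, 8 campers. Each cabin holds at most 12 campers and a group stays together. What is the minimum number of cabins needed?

Total = 11 + 10 + 9 + 8 + 8 + 7 + 5 + 5 + 4 + 3 + 2 = 72 campers.
Lower bound: ⌈72/12⌉ = 6 cabins.
A packing using 7 cabins:
  cabin 1: 11 = 11
  cabin 2: 10 + 2 = 12
  cabin 3: 9 + 3 = 12
  cabin 4: 8 + 4 = 12
  cabin 5: 8 = 8
  cabin 6: 7 + 5 = 12
  cabin 7: 5 = 5
No arrangement into 6 cabins stays within capacity, so 7 is optimal.

7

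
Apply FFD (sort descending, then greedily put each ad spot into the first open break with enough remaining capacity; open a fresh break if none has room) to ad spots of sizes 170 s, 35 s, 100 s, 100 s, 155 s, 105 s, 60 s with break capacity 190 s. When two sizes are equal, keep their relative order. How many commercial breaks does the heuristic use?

Sorted descending: 170, 155, 105, 100, 100, 60, 35.
  170 → break 1 (new)  [load 170/190]
  155 → break 2 (new)  [load 155/190]
  105 → break 3 (new)  [load 105/190]
  100 → break 4 (new)  [load 100/190]
  100 → break 5 (new)  [load 100/190]
  60 → break 3  [load 165/190]
  35 → break 2  [load 190/190]
5 commercial breaks opened.

5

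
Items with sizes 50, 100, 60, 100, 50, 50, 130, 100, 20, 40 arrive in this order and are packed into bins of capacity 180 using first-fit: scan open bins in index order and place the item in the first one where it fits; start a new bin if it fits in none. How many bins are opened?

  50 → bin 1 (new)  [load 50/180]
  100 → bin 1  [load 150/180]
  60 → bin 2 (new)  [load 60/180]
  100 → bin 2  [load 160/180]
  50 → bin 3 (new)  [load 50/180]
  50 → bin 3  [load 100/180]
  130 → bin 4 (new)  [load 130/180]
  100 → bin 5 (new)  [load 100/180]
  20 → bin 1  [load 170/180]
  40 → bin 3  [load 140/180]
5 bins opened.

5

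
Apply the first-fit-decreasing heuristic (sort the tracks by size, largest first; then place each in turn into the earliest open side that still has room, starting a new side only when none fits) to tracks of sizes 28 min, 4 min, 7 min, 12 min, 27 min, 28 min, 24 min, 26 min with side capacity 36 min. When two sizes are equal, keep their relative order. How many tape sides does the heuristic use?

Sorted descending: 28, 28, 27, 26, 24, 12, 7, 4.
  28 → side 1 (new)  [load 28/36]
  28 → side 2 (new)  [load 28/36]
  27 → side 3 (new)  [load 27/36]
  26 → side 4 (new)  [load 26/36]
  24 → side 5 (new)  [load 24/36]
  12 → side 5  [load 36/36]
  7 → side 1  [load 35/36]
  4 → side 2  [load 32/36]
5 tape sides opened.

5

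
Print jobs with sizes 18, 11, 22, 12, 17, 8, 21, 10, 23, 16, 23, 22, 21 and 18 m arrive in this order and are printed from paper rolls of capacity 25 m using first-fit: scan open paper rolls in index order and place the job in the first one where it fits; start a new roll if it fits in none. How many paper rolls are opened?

12

  18 → roll 1 (new)  [load 18/25]
  11 → roll 2 (new)  [load 11/25]
  22 → roll 3 (new)  [load 22/25]
  12 → roll 2  [load 23/25]
  17 → roll 4 (new)  [load 17/25]
  8 → roll 4  [load 25/25]
  21 → roll 5 (new)  [load 21/25]
  10 → roll 6 (new)  [load 10/25]
  23 → roll 7 (new)  [load 23/25]
  16 → roll 8 (new)  [load 16/25]
  23 → roll 9 (new)  [load 23/25]
  22 → roll 10 (new)  [load 22/25]
  21 → roll 11 (new)  [load 21/25]
  18 → roll 12 (new)  [load 18/25]
12 paper rolls opened.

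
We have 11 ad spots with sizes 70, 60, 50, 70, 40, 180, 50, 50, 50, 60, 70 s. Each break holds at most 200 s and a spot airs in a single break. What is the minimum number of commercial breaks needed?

Total = 180 + 70 + 70 + 70 + 60 + 60 + 50 + 50 + 50 + 50 + 40 = 750 s.
Lower bound: ⌈750/200⌉ = 4 commercial breaks.
A packing using 4 commercial breaks:
  break 1: 180 = 180
  break 2: 70 + 70 + 60 = 200
  break 3: 70 + 60 + 50 = 180
  break 4: 50 + 50 + 50 + 40 = 190
This matches the lower bound, so 4 is optimal.

4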